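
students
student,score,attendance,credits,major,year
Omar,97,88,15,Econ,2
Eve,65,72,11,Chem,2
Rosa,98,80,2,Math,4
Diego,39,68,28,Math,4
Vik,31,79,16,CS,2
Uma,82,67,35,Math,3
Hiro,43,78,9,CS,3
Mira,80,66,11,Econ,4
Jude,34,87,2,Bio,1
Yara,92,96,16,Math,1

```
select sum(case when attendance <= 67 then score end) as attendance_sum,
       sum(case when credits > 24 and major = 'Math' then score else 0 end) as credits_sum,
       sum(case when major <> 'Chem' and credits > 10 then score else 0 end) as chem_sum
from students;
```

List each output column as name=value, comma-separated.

attendance_sum=162, credits_sum=121, chem_sum=421

[attendance_sum: attendance <= 67]
student=Omar: ✗
student=Eve: ✗
student=Rosa: ✗
student=Diego: ✗
student=Vik: ✗
student=Uma: ✓ → 82
student=Hiro: ✗
student=Mira: ✓ → 80
student=Jude: ✗
student=Yara: ✗
attendance_sum = 82 + 80 = 162
—
[credits_sum: credits > 24 and major = 'Math']
student=Omar: ✗
student=Eve: ✗
student=Rosa: ✗
student=Diego: ✓ → 39
student=Vik: ✗
student=Uma: ✓ → 82
student=Hiro: ✗
student=Mira: ✗
student=Jude: ✗
student=Yara: ✗
credits_sum = 39 + 82 = 121
—
[chem_sum: major <> 'Chem' and credits > 10]
student=Omar: ✓ → 97
student=Eve: ✗
student=Rosa: ✗
student=Diego: ✓ → 39
student=Vik: ✓ → 31
student=Uma: ✓ → 82
student=Hiro: ✗
student=Mira: ✓ → 80
student=Jude: ✗
student=Yara: ✓ → 92
chem_sum = 97 + 39 + 31 + 82 + 80 + 92 = 421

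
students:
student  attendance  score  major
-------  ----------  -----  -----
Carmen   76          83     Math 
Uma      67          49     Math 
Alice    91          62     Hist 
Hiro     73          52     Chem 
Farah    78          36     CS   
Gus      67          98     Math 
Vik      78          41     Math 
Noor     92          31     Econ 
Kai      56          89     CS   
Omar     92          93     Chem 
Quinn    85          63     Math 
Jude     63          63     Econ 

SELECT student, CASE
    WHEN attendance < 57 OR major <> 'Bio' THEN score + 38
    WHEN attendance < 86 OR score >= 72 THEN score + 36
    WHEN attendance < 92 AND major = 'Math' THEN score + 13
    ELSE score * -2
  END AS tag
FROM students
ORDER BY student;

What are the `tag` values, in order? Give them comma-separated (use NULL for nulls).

student=Alice: attendance < 57 OR major <> 'Bio' → 100
student=Carmen: attendance < 57 OR major <> 'Bio' → 121
student=Farah: attendance < 57 OR major <> 'Bio' → 74
student=Gus: attendance < 57 OR major <> 'Bio' → 136
student=Hiro: attendance < 57 OR major <> 'Bio' → 90
student=Jude: attendance < 57 OR major <> 'Bio' → 101
student=Kai: attendance < 57 OR major <> 'Bio' → 127
student=Noor: attendance < 57 OR major <> 'Bio' → 69
student=Omar: attendance < 57 OR major <> 'Bio' → 131
student=Quinn: attendance < 57 OR major <> 'Bio' → 101
student=Uma: attendance < 57 OR major <> 'Bio' → 87
student=Vik: attendance < 57 OR major <> 'Bio' → 79

100, 121, 74, 136, 90, 101, 127, 69, 131, 101, 87, 79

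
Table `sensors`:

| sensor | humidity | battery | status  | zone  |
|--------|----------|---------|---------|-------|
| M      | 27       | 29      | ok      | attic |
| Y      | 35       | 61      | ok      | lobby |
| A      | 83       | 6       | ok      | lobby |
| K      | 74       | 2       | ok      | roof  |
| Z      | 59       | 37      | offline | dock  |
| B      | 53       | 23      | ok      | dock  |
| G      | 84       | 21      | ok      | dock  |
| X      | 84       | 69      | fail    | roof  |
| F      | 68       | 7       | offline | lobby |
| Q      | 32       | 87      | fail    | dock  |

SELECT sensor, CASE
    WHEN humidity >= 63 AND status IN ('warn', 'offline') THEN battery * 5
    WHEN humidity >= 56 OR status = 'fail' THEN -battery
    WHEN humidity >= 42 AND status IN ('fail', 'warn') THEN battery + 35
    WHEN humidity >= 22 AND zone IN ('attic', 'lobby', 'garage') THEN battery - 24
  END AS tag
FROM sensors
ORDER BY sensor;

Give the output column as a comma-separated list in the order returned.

-6, NULL, 35, -21, -2, 5, -87, -69, 37, -37

sensor=A: humidity >= 56 OR status = 'fail' → -6
sensor=B: (no match → NULL) → NULL
sensor=F: humidity >= 63 AND status IN ('warn', 'offline') → 35
sensor=G: humidity >= 56 OR status = 'fail' → -21
sensor=K: humidity >= 56 OR status = 'fail' → -2
sensor=M: humidity >= 22 AND zone IN ('attic', 'lobby', 'garage') → 5
sensor=Q: humidity >= 56 OR status = 'fail' → -87
sensor=X: humidity >= 56 OR status = 'fail' → -69
sensor=Y: humidity >= 22 AND zone IN ('attic', 'lobby', 'garage') → 37
sensor=Z: humidity >= 56 OR status = 'fail' → -37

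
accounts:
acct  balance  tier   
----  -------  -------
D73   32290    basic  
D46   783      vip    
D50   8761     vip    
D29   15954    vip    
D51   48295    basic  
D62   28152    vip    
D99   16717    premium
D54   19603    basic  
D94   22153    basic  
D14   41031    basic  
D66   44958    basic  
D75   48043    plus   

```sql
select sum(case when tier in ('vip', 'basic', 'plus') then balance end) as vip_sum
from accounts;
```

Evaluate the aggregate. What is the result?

310023

acct=D73: ✓ → 32290
acct=D46: ✓ → 783
acct=D50: ✓ → 8761
acct=D29: ✓ → 15954
acct=D51: ✓ → 48295
acct=D62: ✓ → 28152
acct=D99: ✗
acct=D54: ✓ → 19603
acct=D94: ✓ → 22153
acct=D14: ✓ → 41031
acct=D66: ✓ → 44958
acct=D75: ✓ → 48043
vip_sum = 32290 + 783 + 8761 + 15954 + 48295 + 28152 + 19603 + 22153 + 41031 + 44958 + 48043 = 310023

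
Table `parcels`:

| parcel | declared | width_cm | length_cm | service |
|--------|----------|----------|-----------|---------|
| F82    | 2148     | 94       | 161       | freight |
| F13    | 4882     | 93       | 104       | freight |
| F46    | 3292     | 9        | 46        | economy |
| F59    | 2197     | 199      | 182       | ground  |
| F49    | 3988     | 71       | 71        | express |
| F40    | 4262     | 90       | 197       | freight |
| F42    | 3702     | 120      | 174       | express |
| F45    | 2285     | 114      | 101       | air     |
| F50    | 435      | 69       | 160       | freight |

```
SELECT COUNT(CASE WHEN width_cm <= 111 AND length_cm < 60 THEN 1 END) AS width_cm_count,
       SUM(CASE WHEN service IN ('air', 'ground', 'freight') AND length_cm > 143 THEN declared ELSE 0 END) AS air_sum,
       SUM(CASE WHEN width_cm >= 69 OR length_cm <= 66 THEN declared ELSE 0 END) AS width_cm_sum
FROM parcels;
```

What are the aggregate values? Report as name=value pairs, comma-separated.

[width_cm_count: width_cm <= 111 AND length_cm < 60]
parcel=F82: ✗
parcel=F13: ✗
parcel=F46: ✓ → 1
parcel=F59: ✗
parcel=F49: ✗
parcel=F40: ✗
parcel=F42: ✗
parcel=F45: ✗
parcel=F50: ✗
width_cm_count = COUNT(1) = 1
—
[air_sum: service IN ('air', 'ground', 'freight') AND length_cm > 143]
parcel=F82: ✓ → 2148
parcel=F13: ✗
parcel=F46: ✗
parcel=F59: ✓ → 2197
parcel=F49: ✗
parcel=F40: ✓ → 4262
parcel=F42: ✗
parcel=F45: ✗
parcel=F50: ✓ → 435
air_sum = 2148 + 2197 + 4262 + 435 = 9042
—
[width_cm_sum: width_cm >= 69 OR length_cm <= 66]
parcel=F82: ✓ → 2148
parcel=F13: ✓ → 4882
parcel=F46: ✓ → 3292
parcel=F59: ✓ → 2197
parcel=F49: ✓ → 3988
parcel=F40: ✓ → 4262
parcel=F42: ✓ → 3702
parcel=F45: ✓ → 2285
parcel=F50: ✓ → 435
width_cm_sum = 2148 + 4882 + 3292 + 2197 + 3988 + 4262 + 3702 + 2285 + 435 = 27191

width_cm_count=1, air_sum=9042, width_cm_sum=27191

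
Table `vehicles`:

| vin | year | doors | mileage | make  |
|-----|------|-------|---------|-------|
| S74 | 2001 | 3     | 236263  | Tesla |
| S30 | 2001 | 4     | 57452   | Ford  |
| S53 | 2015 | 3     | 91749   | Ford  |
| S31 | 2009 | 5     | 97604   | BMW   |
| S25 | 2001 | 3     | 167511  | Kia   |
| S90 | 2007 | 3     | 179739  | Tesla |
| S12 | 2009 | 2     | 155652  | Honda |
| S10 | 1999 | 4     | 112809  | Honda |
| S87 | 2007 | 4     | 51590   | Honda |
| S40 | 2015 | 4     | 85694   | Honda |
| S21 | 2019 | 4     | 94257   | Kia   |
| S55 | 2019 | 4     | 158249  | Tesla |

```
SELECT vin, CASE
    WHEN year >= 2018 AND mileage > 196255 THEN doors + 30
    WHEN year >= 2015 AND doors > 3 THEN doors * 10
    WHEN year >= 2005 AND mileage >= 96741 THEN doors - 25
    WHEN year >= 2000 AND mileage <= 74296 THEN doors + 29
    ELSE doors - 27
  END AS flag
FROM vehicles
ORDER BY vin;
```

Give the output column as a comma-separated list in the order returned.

vin=S10: ELSE → -23
vin=S12: year >= 2005 AND mileage >= 96741 → -23
vin=S21: year >= 2015 AND doors > 3 → 40
vin=S25: ELSE → -24
vin=S30: year >= 2000 AND mileage <= 74296 → 33
vin=S31: year >= 2005 AND mileage >= 96741 → -20
vin=S40: year >= 2015 AND doors > 3 → 40
vin=S53: ELSE → -24
vin=S55: year >= 2015 AND doors > 3 → 40
vin=S74: ELSE → -24
vin=S87: year >= 2000 AND mileage <= 74296 → 33
vin=S90: year >= 2005 AND mileage >= 96741 → -22

-23, -23, 40, -24, 33, -20, 40, -24, 40, -24, 33, -22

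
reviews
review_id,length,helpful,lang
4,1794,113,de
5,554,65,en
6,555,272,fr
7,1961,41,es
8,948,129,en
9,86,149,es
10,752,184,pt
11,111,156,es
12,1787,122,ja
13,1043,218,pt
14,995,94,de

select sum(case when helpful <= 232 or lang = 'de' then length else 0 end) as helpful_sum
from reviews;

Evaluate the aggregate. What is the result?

review_id=4: ✓ → 1794
review_id=5: ✓ → 554
review_id=6: ✗
review_id=7: ✓ → 1961
review_id=8: ✓ → 948
review_id=9: ✓ → 86
review_id=10: ✓ → 752
review_id=11: ✓ → 111
review_id=12: ✓ → 1787
review_id=13: ✓ → 1043
review_id=14: ✓ → 995
helpful_sum = 1794 + 554 + 1961 + 948 + 86 + 752 + 111 + 1787 + 1043 + 995 = 10031

10031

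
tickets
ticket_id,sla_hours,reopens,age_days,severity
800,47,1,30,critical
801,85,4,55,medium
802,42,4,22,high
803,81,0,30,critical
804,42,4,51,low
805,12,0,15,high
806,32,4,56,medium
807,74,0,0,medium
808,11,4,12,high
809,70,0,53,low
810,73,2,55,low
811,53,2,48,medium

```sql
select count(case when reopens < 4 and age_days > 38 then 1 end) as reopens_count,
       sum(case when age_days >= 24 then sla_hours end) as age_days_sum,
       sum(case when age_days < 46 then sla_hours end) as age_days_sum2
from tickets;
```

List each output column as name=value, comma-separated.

reopens_count=3, age_days_sum=483, age_days_sum2=267

[reopens_count: reopens < 4 and age_days > 38]
ticket_id=800: ✗
ticket_id=801: ✗
ticket_id=802: ✗
ticket_id=803: ✗
ticket_id=804: ✗
ticket_id=805: ✗
ticket_id=806: ✗
ticket_id=807: ✗
ticket_id=808: ✗
ticket_id=809: ✓ → 1
ticket_id=810: ✓ → 1
ticket_id=811: ✓ → 1
reopens_count = COUNT(1, 1, 1) = 3
—
[age_days_sum: age_days >= 24]
ticket_id=800: ✓ → 47
ticket_id=801: ✓ → 85
ticket_id=802: ✗
ticket_id=803: ✓ → 81
ticket_id=804: ✓ → 42
ticket_id=805: ✗
ticket_id=806: ✓ → 32
ticket_id=807: ✗
ticket_id=808: ✗
ticket_id=809: ✓ → 70
ticket_id=810: ✓ → 73
ticket_id=811: ✓ → 53
age_days_sum = 47 + 85 + 81 + 42 + 32 + 70 + 73 + 53 = 483
—
[age_days_sum2: age_days < 46]
ticket_id=800: ✓ → 47
ticket_id=801: ✗
ticket_id=802: ✓ → 42
ticket_id=803: ✓ → 81
ticket_id=804: ✗
ticket_id=805: ✓ → 12
ticket_id=806: ✗
ticket_id=807: ✓ → 74
ticket_id=808: ✓ → 11
ticket_id=809: ✗
ticket_id=810: ✗
ticket_id=811: ✗
age_days_sum2 = 47 + 42 + 81 + 12 + 74 + 11 = 267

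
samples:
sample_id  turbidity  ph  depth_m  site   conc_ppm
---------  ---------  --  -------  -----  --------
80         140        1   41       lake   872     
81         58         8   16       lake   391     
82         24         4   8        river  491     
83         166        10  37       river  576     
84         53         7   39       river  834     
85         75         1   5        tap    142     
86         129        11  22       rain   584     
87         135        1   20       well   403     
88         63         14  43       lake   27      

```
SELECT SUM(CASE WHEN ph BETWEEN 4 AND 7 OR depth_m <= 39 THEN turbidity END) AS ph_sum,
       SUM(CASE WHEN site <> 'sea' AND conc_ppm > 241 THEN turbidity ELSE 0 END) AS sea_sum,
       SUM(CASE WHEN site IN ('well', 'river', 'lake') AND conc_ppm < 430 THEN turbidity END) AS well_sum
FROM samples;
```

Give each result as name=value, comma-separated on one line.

[ph_sum: ph BETWEEN 4 AND 7 OR depth_m <= 39]
sample_id=80: ✗
sample_id=81: ✓ → 58
sample_id=82: ✓ → 24
sample_id=83: ✓ → 166
sample_id=84: ✓ → 53
sample_id=85: ✓ → 75
sample_id=86: ✓ → 129
sample_id=87: ✓ → 135
sample_id=88: ✗
ph_sum = 58 + 24 + 166 + 53 + 75 + 129 + 135 = 640
—
[sea_sum: site <> 'sea' AND conc_ppm > 241]
sample_id=80: ✓ → 140
sample_id=81: ✓ → 58
sample_id=82: ✓ → 24
sample_id=83: ✓ → 166
sample_id=84: ✓ → 53
sample_id=85: ✗
sample_id=86: ✓ → 129
sample_id=87: ✓ → 135
sample_id=88: ✗
sea_sum = 140 + 58 + 24 + 166 + 53 + 129 + 135 = 705
—
[well_sum: site IN ('well', 'river', 'lake') AND conc_ppm < 430]
sample_id=80: ✗
sample_id=81: ✓ → 58
sample_id=82: ✗
sample_id=83: ✗
sample_id=84: ✗
sample_id=85: ✗
sample_id=86: ✗
sample_id=87: ✓ → 135
sample_id=88: ✓ → 63
well_sum = 58 + 135 + 63 = 256

ph_sum=640, sea_sum=705, well_sum=256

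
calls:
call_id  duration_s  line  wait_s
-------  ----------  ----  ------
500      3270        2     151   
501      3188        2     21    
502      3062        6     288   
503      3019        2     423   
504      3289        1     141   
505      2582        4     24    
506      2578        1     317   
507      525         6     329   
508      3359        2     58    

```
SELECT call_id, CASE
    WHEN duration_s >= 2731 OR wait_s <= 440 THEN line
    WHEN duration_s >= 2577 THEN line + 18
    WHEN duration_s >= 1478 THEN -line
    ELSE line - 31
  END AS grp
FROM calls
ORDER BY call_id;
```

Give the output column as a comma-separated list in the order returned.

call_id=500: duration_s >= 2731 OR wait_s <= 440 → 2
call_id=501: duration_s >= 2731 OR wait_s <= 440 → 2
call_id=502: duration_s >= 2731 OR wait_s <= 440 → 6
call_id=503: duration_s >= 2731 OR wait_s <= 440 → 2
call_id=504: duration_s >= 2731 OR wait_s <= 440 → 1
call_id=505: duration_s >= 2731 OR wait_s <= 440 → 4
call_id=506: duration_s >= 2731 OR wait_s <= 440 → 1
call_id=507: duration_s >= 2731 OR wait_s <= 440 → 6
call_id=508: duration_s >= 2731 OR wait_s <= 440 → 2

2, 2, 6, 2, 1, 4, 1, 6, 2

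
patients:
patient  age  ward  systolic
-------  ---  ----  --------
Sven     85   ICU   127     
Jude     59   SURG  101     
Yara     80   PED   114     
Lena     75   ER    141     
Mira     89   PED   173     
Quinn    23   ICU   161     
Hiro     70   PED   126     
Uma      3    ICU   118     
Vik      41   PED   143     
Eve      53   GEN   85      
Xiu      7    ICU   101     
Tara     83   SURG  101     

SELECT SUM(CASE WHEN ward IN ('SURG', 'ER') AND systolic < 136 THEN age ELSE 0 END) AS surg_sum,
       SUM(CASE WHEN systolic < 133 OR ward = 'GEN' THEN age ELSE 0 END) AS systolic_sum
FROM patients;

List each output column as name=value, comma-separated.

[surg_sum: ward IN ('SURG', 'ER') AND systolic < 136]
patient=Sven: ✗
patient=Jude: ✓ → 59
patient=Yara: ✗
patient=Lena: ✗
patient=Mira: ✗
patient=Quinn: ✗
patient=Hiro: ✗
patient=Uma: ✗
patient=Vik: ✗
patient=Eve: ✗
patient=Xiu: ✗
patient=Tara: ✓ → 83
surg_sum = 59 + 83 = 142
—
[systolic_sum: systolic < 133 OR ward = 'GEN']
patient=Sven: ✓ → 85
patient=Jude: ✓ → 59
patient=Yara: ✓ → 80
patient=Lena: ✗
patient=Mira: ✗
patient=Quinn: ✗
patient=Hiro: ✓ → 70
patient=Uma: ✓ → 3
patient=Vik: ✗
patient=Eve: ✓ → 53
patient=Xiu: ✓ → 7
patient=Tara: ✓ → 83
systolic_sum = 85 + 59 + 80 + 70 + 3 + 53 + 7 + 83 = 440

surg_sum=142, systolic_sum=440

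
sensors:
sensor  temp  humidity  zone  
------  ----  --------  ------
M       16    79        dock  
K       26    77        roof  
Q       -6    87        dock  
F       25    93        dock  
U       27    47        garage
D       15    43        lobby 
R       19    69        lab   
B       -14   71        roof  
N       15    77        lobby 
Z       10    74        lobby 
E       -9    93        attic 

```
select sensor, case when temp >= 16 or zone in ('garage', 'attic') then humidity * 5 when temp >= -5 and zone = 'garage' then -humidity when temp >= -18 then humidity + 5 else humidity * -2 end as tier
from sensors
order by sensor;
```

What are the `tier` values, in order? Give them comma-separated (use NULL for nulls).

76, 48, 465, 465, 385, 395, 82, 92, 345, 235, 79

sensor=B: temp >= -18 → 76
sensor=D: temp >= -18 → 48
sensor=E: temp >= 16 or zone in ('garage', 'attic') → 465
sensor=F: temp >= 16 or zone in ('garage', 'attic') → 465
sensor=K: temp >= 16 or zone in ('garage', 'attic') → 385
sensor=M: temp >= 16 or zone in ('garage', 'attic') → 395
sensor=N: temp >= -18 → 82
sensor=Q: temp >= -18 → 92
sensor=R: temp >= 16 or zone in ('garage', 'attic') → 345
sensor=U: temp >= 16 or zone in ('garage', 'attic') → 235
sensor=Z: temp >= -18 → 79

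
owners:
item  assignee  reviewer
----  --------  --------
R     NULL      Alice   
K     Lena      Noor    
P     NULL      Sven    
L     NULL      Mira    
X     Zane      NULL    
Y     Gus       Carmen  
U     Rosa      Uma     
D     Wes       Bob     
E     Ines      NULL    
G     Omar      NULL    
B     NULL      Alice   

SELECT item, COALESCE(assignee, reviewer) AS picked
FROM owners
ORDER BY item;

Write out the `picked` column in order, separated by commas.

item=B: assignee=NULL, reviewer=Alice → Alice
item=D: assignee=Wes → Wes
item=E: assignee=Ines → Ines
item=G: assignee=Omar → Omar
item=K: assignee=Lena → Lena
item=L: assignee=NULL, reviewer=Mira → Mira
item=P: assignee=NULL, reviewer=Sven → Sven
item=R: assignee=NULL, reviewer=Alice → Alice
item=U: assignee=Rosa → Rosa
item=X: assignee=Zane → Zane
item=Y: assignee=Gus → Gus

Alice, Wes, Ines, Omar, Lena, Mira, Sven, Alice, Rosa, Zane, Gus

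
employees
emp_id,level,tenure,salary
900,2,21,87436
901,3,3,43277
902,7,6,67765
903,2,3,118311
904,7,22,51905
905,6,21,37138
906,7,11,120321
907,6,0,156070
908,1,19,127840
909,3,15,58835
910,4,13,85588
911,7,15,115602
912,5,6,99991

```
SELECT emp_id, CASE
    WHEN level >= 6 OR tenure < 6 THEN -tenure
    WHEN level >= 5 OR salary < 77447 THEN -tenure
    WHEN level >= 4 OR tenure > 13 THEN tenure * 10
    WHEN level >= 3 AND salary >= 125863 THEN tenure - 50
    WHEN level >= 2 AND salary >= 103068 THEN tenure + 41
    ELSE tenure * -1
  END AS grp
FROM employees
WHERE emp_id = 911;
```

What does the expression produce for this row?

emp_id = 911: level=7, tenure=15, salary=115602.
level >= 6 OR tenure < 6 → true → -15

-15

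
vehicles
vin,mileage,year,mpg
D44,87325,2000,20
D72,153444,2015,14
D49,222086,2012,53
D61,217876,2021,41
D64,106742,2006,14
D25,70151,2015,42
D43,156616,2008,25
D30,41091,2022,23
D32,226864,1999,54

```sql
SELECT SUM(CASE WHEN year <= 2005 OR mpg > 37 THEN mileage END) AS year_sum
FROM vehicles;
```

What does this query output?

824302

vin=D44: ✓ → 87325
vin=D72: ✗
vin=D49: ✓ → 222086
vin=D61: ✓ → 217876
vin=D64: ✗
vin=D25: ✓ → 70151
vin=D43: ✗
vin=D30: ✗
vin=D32: ✓ → 226864
year_sum = 87325 + 222086 + 217876 + 70151 + 226864 = 824302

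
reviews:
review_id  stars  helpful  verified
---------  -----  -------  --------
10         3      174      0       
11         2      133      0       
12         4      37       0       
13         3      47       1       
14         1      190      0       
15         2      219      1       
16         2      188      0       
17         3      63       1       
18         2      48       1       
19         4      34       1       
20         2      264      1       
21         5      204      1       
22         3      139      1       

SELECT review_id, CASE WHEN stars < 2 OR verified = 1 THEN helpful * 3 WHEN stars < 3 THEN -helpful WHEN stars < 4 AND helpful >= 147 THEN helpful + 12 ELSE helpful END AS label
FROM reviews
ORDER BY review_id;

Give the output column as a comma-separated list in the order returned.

review_id=10: stars < 4 AND helpful >= 147 → 186
review_id=11: stars < 3 → -133
review_id=12: ELSE → 37
review_id=13: stars < 2 OR verified = 1 → 141
review_id=14: stars < 2 OR verified = 1 → 570
review_id=15: stars < 2 OR verified = 1 → 657
review_id=16: stars < 3 → -188
review_id=17: stars < 2 OR verified = 1 → 189
review_id=18: stars < 2 OR verified = 1 → 144
review_id=19: stars < 2 OR verified = 1 → 102
review_id=20: stars < 2 OR verified = 1 → 792
review_id=21: stars < 2 OR verified = 1 → 612
review_id=22: stars < 2 OR verified = 1 → 417

186, -133, 37, 141, 570, 657, -188, 189, 144, 102, 792, 612, 417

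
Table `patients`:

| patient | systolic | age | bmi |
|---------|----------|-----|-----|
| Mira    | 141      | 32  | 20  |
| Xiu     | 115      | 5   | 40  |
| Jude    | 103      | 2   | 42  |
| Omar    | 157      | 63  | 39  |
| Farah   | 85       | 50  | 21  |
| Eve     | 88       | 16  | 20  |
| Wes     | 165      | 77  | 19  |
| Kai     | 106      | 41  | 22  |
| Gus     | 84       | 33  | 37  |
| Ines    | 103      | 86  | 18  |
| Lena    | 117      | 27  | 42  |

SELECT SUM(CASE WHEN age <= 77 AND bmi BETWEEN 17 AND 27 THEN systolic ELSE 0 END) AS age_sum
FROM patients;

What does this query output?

patient=Mira: ✓ → 141
patient=Xiu: ✗
patient=Jude: ✗
patient=Omar: ✗
patient=Farah: ✓ → 85
patient=Eve: ✓ → 88
patient=Wes: ✓ → 165
patient=Kai: ✓ → 106
patient=Gus: ✗
patient=Ines: ✗
patient=Lena: ✗
age_sum = 141 + 85 + 88 + 165 + 106 = 585

585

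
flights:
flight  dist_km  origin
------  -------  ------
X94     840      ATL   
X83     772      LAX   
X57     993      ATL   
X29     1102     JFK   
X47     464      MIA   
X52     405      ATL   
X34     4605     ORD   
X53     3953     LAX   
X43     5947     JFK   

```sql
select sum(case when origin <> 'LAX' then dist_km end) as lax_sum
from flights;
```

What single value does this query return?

14356

flight=X94: ✓ → 840
flight=X83: ✗
flight=X57: ✓ → 993
flight=X29: ✓ → 1102
flight=X47: ✓ → 464
flight=X52: ✓ → 405
flight=X34: ✓ → 4605
flight=X53: ✗
flight=X43: ✓ → 5947
lax_sum = 840 + 993 + 1102 + 464 + 405 + 4605 + 5947 = 14356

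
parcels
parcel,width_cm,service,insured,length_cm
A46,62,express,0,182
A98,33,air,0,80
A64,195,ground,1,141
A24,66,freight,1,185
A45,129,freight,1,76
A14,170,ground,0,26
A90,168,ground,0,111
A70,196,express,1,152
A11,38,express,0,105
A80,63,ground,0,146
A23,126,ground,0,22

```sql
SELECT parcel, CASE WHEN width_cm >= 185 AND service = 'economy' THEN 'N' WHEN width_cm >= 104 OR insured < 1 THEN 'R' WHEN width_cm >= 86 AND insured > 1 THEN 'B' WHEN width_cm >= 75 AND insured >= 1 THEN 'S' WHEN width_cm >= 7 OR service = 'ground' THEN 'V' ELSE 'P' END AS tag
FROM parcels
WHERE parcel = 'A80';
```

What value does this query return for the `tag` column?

parcel = A80: width_cm=63, service=ground, insured=0, length_cm=146.
width_cm >= 185 AND service = 'economy' → false
width_cm >= 104 OR insured < 1 → true → R

R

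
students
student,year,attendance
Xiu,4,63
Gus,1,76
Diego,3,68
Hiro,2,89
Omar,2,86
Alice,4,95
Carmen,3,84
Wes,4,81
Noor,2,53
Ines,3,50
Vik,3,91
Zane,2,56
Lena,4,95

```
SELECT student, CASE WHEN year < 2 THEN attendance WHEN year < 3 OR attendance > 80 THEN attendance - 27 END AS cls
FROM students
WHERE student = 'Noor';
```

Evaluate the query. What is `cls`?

student = Noor: year=2, attendance=53.
year < 2 → false
year < 3 OR attendance > 80 → true → 26

26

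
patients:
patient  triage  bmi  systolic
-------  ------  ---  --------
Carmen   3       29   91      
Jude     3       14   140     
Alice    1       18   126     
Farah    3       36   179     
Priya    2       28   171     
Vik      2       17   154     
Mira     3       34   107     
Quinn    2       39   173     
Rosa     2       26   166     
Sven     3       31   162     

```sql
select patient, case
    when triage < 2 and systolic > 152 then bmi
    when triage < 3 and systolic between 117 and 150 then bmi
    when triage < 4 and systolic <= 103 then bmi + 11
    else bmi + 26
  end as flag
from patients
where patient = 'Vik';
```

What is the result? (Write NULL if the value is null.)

43

patient = Vik: triage=2, bmi=17, systolic=154.
triage < 2 and systolic > 152 → false
triage < 3 and systolic between 117 and 150 → false
triage < 4 and systolic <= 103 → false
No prior WHEN matched → ELSE → 43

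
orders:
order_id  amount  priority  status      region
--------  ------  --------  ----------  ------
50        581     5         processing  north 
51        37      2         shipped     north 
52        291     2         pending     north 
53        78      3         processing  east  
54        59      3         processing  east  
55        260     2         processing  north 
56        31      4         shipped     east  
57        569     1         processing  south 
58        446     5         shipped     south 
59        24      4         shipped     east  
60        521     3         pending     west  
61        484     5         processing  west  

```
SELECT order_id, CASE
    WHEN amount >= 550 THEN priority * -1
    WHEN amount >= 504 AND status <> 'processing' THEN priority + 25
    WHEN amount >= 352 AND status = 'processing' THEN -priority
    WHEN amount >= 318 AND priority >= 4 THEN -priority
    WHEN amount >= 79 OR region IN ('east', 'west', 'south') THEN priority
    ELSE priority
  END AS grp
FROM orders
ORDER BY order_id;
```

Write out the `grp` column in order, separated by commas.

order_id=50: amount >= 550 → -5
order_id=51: ELSE → 2
order_id=52: amount >= 79 OR region IN ('east', 'west', 'south') → 2
order_id=53: amount >= 79 OR region IN ('east', 'west', 'south') → 3
order_id=54: amount >= 79 OR region IN ('east', 'west', 'south') → 3
order_id=55: amount >= 79 OR region IN ('east', 'west', 'south') → 2
order_id=56: amount >= 79 OR region IN ('east', 'west', 'south') → 4
order_id=57: amount >= 550 → -1
order_id=58: amount >= 318 AND priority >= 4 → -5
order_id=59: amount >= 79 OR region IN ('east', 'west', 'south') → 4
order_id=60: amount >= 504 AND status <> 'processing' → 28
order_id=61: amount >= 352 AND status = 'processing' → -5

-5, 2, 2, 3, 3, 2, 4, -1, -5, 4, 28, -5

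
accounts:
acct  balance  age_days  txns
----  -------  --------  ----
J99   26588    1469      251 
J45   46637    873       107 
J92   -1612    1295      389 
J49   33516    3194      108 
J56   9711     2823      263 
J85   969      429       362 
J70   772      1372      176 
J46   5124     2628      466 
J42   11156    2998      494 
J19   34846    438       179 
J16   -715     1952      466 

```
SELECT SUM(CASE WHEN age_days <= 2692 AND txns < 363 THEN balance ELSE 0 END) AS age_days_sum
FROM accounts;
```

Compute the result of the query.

acct=J99: ✓ → 26588
acct=J45: ✓ → 46637
acct=J92: ✗
acct=J49: ✗
acct=J56: ✗
acct=J85: ✓ → 969
acct=J70: ✓ → 772
acct=J46: ✗
acct=J42: ✗
acct=J19: ✓ → 34846
acct=J16: ✗
age_days_sum = 26588 + 46637 + 969 + 772 + 34846 = 109812

109812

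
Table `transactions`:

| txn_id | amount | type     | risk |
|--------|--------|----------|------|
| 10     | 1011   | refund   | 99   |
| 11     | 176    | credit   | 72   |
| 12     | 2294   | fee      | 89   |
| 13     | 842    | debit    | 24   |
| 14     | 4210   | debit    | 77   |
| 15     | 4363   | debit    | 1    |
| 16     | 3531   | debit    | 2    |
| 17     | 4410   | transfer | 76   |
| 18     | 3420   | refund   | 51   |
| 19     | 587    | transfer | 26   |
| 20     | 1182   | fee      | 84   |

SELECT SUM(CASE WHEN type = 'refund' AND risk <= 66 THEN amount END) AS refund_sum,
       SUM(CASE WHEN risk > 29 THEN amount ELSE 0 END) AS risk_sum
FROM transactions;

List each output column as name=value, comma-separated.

refund_sum=3420, risk_sum=16703

[refund_sum: type = 'refund' AND risk <= 66]
txn_id=10: ✗
txn_id=11: ✗
txn_id=12: ✗
txn_id=13: ✗
txn_id=14: ✗
txn_id=15: ✗
txn_id=16: ✗
txn_id=17: ✗
txn_id=18: ✓ → 3420
txn_id=19: ✗
txn_id=20: ✗
refund_sum = 3420
—
[risk_sum: risk > 29]
txn_id=10: ✓ → 1011
txn_id=11: ✓ → 176
txn_id=12: ✓ → 2294
txn_id=13: ✗
txn_id=14: ✓ → 4210
txn_id=15: ✗
txn_id=16: ✗
txn_id=17: ✓ → 4410
txn_id=18: ✓ → 3420
txn_id=19: ✗
txn_id=20: ✓ → 1182
risk_sum = 1011 + 176 + 2294 + 4210 + 4410 + 3420 + 1182 = 16703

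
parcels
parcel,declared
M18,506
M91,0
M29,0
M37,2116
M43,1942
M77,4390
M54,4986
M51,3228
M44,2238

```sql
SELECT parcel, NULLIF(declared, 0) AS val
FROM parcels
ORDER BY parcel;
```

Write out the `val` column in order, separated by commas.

506, NULL, 2116, 1942, 2238, 3228, 4986, 4390, NULL

parcel=M18: declared=506 vs 0: differ → 506
parcel=M29: declared=0 vs 0: equal → NULL
parcel=M37: declared=2116 vs 0: differ → 2116
parcel=M43: declared=1942 vs 0: differ → 1942
parcel=M44: declared=2238 vs 0: differ → 2238
parcel=M51: declared=3228 vs 0: differ → 3228
parcel=M54: declared=4986 vs 0: differ → 4986
parcel=M77: declared=4390 vs 0: differ → 4390
parcel=M91: declared=0 vs 0: equal → NULL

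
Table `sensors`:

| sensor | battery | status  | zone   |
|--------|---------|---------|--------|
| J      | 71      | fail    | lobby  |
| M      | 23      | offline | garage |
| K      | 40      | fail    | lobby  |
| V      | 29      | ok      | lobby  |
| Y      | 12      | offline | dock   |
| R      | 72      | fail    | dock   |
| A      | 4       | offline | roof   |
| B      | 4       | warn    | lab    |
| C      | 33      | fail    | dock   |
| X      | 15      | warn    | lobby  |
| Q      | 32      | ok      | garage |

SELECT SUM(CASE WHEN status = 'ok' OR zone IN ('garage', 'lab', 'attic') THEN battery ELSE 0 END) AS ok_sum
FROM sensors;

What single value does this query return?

88

sensor=J: ✗
sensor=M: ✓ → 23
sensor=K: ✗
sensor=V: ✓ → 29
sensor=Y: ✗
sensor=R: ✗
sensor=A: ✗
sensor=B: ✓ → 4
sensor=C: ✗
sensor=X: ✗
sensor=Q: ✓ → 32
ok_sum = 23 + 29 + 4 + 32 = 88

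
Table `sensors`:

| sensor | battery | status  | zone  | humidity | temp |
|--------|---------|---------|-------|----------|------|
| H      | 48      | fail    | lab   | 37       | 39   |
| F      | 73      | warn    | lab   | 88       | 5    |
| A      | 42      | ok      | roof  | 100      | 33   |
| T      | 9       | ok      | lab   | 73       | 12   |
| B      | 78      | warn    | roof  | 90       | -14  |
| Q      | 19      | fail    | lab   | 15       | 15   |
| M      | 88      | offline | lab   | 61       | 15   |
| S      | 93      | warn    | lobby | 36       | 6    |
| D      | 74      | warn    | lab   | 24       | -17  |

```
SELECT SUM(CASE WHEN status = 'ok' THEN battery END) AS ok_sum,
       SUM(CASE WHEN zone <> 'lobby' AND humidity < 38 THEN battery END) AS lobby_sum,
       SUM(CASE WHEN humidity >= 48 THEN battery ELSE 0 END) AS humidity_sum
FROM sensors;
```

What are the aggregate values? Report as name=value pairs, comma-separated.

ok_sum=51, lobby_sum=141, humidity_sum=290

[ok_sum: status = 'ok']
sensor=H: ✗
sensor=F: ✗
sensor=A: ✓ → 42
sensor=T: ✓ → 9
sensor=B: ✗
sensor=Q: ✗
sensor=M: ✗
sensor=S: ✗
sensor=D: ✗
ok_sum = 42 + 9 = 51
—
[lobby_sum: zone <> 'lobby' AND humidity < 38]
sensor=H: ✓ → 48
sensor=F: ✗
sensor=A: ✗
sensor=T: ✗
sensor=B: ✗
sensor=Q: ✓ → 19
sensor=M: ✗
sensor=S: ✗
sensor=D: ✓ → 74
lobby_sum = 48 + 19 + 74 = 141
—
[humidity_sum: humidity >= 48]
sensor=H: ✗
sensor=F: ✓ → 73
sensor=A: ✓ → 42
sensor=T: ✓ → 9
sensor=B: ✓ → 78
sensor=Q: ✗
sensor=M: ✓ → 88
sensor=S: ✗
sensor=D: ✗
humidity_sum = 73 + 42 + 9 + 78 + 88 = 290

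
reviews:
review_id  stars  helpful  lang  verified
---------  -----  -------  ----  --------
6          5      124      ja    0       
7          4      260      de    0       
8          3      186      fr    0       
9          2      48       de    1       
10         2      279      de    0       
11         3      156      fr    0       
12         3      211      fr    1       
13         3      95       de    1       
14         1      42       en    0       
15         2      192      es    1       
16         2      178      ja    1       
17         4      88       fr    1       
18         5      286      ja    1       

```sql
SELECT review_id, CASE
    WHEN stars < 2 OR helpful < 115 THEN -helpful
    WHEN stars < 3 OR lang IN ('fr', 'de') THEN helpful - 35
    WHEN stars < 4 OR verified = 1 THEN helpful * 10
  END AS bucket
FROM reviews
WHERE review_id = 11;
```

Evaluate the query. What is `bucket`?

review_id = 11: stars=3, helpful=156, lang=fr, verified=0.
stars < 2 OR helpful < 115 → false
stars < 3 OR lang IN ('fr', 'de') → true → 121

121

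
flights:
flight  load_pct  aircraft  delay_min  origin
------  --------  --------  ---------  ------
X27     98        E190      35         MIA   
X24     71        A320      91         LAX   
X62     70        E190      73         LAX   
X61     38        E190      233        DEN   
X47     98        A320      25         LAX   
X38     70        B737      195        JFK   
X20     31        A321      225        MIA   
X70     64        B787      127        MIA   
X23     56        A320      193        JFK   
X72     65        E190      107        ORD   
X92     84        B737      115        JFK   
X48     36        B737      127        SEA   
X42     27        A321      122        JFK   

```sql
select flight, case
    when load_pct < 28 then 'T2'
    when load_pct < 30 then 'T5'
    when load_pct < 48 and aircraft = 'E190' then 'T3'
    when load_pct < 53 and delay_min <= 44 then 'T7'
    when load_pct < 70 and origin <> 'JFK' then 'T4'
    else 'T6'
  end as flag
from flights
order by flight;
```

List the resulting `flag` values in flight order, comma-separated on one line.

T4, T6, T6, T6, T6, T2, T6, T4, T3, T6, T4, T4, T6

flight=X20: load_pct < 70 and origin <> 'JFK' → T4
flight=X23: ELSE → T6
flight=X24: ELSE → T6
flight=X27: ELSE → T6
flight=X38: ELSE → T6
flight=X42: load_pct < 28 → T2
flight=X47: ELSE → T6
flight=X48: load_pct < 70 and origin <> 'JFK' → T4
flight=X61: load_pct < 48 and aircraft = 'E190' → T3
flight=X62: ELSE → T6
flight=X70: load_pct < 70 and origin <> 'JFK' → T4
flight=X72: load_pct < 70 and origin <> 'JFK' → T4
flight=X92: ELSE → T6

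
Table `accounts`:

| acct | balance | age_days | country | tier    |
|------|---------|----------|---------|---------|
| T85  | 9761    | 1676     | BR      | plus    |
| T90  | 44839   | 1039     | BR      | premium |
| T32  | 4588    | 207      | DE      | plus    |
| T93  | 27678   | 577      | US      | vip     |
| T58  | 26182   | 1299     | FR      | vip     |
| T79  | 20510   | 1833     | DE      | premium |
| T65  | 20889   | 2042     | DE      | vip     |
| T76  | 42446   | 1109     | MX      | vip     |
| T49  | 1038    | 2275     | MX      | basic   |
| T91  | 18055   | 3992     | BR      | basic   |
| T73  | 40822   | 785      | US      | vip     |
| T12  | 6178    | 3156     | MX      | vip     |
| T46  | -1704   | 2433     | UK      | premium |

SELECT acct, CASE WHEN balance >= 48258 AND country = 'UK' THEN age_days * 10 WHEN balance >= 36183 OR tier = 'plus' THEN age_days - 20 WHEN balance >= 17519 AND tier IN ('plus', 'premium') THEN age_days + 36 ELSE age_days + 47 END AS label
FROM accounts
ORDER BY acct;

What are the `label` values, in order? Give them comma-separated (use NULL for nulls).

3203, 187, 2480, 2322, 1346, 2089, 765, 1089, 1869, 1656, 1019, 4039, 624

acct=T12: ELSE → 3203
acct=T32: balance >= 36183 OR tier = 'plus' → 187
acct=T46: ELSE → 2480
acct=T49: ELSE → 2322
acct=T58: ELSE → 1346
acct=T65: ELSE → 2089
acct=T73: balance >= 36183 OR tier = 'plus' → 765
acct=T76: balance >= 36183 OR tier = 'plus' → 1089
acct=T79: balance >= 17519 AND tier IN ('plus', 'premium') → 1869
acct=T85: balance >= 36183 OR tier = 'plus' → 1656
acct=T90: balance >= 36183 OR tier = 'plus' → 1019
acct=T91: ELSE → 4039
acct=T93: ELSE → 624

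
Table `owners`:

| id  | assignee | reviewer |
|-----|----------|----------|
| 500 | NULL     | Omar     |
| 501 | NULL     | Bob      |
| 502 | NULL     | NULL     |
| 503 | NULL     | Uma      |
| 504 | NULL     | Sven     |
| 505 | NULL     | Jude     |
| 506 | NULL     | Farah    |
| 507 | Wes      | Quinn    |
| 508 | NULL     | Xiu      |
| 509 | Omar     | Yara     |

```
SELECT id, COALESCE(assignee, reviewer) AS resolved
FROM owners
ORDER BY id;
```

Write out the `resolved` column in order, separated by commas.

id=500: assignee=NULL, reviewer=Omar → Omar
id=501: assignee=NULL, reviewer=Bob → Bob
id=502: assignee=NULL, reviewer=NULL (all NULL) → NULL
id=503: assignee=NULL, reviewer=Uma → Uma
id=504: assignee=NULL, reviewer=Sven → Sven
id=505: assignee=NULL, reviewer=Jude → Jude
id=506: assignee=NULL, reviewer=Farah → Farah
id=507: assignee=Wes → Wes
id=508: assignee=NULL, reviewer=Xiu → Xiu
id=509: assignee=Omar → Omar

Omar, Bob, NULL, Uma, Sven, Jude, Farah, Wes, Xiu, Omar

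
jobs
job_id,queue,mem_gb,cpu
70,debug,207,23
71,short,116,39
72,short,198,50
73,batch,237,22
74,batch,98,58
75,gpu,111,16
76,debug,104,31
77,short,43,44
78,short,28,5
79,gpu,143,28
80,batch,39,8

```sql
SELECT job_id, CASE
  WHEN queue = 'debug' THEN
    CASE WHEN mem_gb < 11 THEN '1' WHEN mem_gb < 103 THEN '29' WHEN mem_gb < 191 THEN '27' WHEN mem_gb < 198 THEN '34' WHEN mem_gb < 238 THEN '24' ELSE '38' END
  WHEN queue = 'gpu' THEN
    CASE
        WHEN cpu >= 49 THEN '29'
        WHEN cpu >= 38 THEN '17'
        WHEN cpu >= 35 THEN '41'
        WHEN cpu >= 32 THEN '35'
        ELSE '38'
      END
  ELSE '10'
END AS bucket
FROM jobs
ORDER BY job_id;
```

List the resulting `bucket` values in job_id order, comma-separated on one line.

24, 10, 10, 10, 10, 38, 27, 10, 10, 38, 10

job_id=70: queue='debug' → inner[mem_gb < 238] → 24
job_id=71: queue='short' → outer ELSE → 10
job_id=72: queue='short' → outer ELSE → 10
job_id=73: queue='batch' → outer ELSE → 10
job_id=74: queue='batch' → outer ELSE → 10
job_id=75: queue='gpu' → inner[ELSE] → 38
job_id=76: queue='debug' → inner[mem_gb < 191] → 27
job_id=77: queue='short' → outer ELSE → 10
job_id=78: queue='short' → outer ELSE → 10
job_id=79: queue='gpu' → inner[ELSE] → 38
job_id=80: queue='batch' → outer ELSE → 10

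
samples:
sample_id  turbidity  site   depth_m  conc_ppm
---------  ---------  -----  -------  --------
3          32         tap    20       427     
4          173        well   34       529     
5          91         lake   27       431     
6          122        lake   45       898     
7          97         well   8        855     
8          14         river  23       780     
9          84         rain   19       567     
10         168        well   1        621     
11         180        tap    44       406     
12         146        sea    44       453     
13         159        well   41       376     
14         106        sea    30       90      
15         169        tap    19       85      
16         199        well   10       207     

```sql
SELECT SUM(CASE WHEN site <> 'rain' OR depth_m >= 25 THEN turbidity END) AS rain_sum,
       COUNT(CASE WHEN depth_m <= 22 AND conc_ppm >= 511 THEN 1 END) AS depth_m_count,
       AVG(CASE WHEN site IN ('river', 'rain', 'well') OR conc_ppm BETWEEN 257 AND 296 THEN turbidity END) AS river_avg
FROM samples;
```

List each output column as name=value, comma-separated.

rain_sum=1656, depth_m_count=3, river_avg=127.7142857143

[rain_sum: site <> 'rain' OR depth_m >= 25]
sample_id=3: ✓ → 32
sample_id=4: ✓ → 173
sample_id=5: ✓ → 91
sample_id=6: ✓ → 122
sample_id=7: ✓ → 97
sample_id=8: ✓ → 14
sample_id=9: ✗
sample_id=10: ✓ → 168
sample_id=11: ✓ → 180
sample_id=12: ✓ → 146
sample_id=13: ✓ → 159
sample_id=14: ✓ → 106
sample_id=15: ✓ → 169
sample_id=16: ✓ → 199
rain_sum = 32 + 173 + 91 + 122 + 97 + 14 + 168 + 180 + 146 + 159 + 106 + 169 + 199 = 1656
—
[depth_m_count: depth_m <= 22 AND conc_ppm >= 511]
sample_id=3: ✗
sample_id=4: ✗
sample_id=5: ✗
sample_id=6: ✗
sample_id=7: ✓ → 1
sample_id=8: ✗
sample_id=9: ✓ → 1
sample_id=10: ✓ → 1
sample_id=11: ✗
sample_id=12: ✗
sample_id=13: ✗
sample_id=14: ✗
sample_id=15: ✗
sample_id=16: ✗
depth_m_count = COUNT(1, 1, 1) = 3
—
[river_avg: site IN ('river', 'rain', 'well') OR conc_ppm BETWEEN 257 AND 296]
sample_id=3: ✗
sample_id=4: ✓ → 173
sample_id=5: ✗
sample_id=6: ✗
sample_id=7: ✓ → 97
sample_id=8: ✓ → 14
sample_id=9: ✓ → 84
sample_id=10: ✓ → 168
sample_id=11: ✗
sample_id=12: ✗
sample_id=13: ✓ → 159
sample_id=14: ✗
sample_id=15: ✗
sample_id=16: ✓ → 199
river_avg = (173 + 97 + 14 + 84 + 168 + 159 + 199) / 7 = 127.7142857143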